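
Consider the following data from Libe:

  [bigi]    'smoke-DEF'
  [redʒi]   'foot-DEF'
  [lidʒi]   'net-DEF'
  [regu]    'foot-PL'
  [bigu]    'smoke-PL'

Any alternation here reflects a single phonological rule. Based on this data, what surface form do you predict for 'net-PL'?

[ligu]

The root 'foot' surfaces as [regu] and [redʒi], with a stem-final [g] ~ [dʒ] alternation.
If /g/ were underlying and a rule turned it into [dʒ] before the DEF suffix, 'smoke' would also alternate; but it has [g] in both [bigu] and [bigi].
Therefore /dʒ/ is basic and [g] is derived by depalatalization (palato-alveolar /dʒ/ becomes [g] when no front vowel follows).
From [lidʒi] the stem 'net' is /lidʒ/; when no front vowel follows this yields [ligu].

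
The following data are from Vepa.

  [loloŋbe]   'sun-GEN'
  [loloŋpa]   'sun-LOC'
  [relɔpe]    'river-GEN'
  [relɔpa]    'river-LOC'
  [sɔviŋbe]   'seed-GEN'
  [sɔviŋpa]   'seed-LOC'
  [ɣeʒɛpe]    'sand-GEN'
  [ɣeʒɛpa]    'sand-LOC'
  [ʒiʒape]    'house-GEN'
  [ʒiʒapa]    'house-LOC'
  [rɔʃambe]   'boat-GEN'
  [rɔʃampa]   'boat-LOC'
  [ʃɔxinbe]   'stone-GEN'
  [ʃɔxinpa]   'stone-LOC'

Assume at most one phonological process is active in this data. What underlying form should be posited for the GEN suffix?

/-be/

The GEN morpheme has two allomorphs, [-be] and [-pe].
The LOC suffix, which begins with [p], is invariant after every stem; so [p] is not altered by any rule here.
The GEN suffix is therefore /-be/ underlyingly, with post-vocalic devoicing: voiced stops become voiceless after a vowel.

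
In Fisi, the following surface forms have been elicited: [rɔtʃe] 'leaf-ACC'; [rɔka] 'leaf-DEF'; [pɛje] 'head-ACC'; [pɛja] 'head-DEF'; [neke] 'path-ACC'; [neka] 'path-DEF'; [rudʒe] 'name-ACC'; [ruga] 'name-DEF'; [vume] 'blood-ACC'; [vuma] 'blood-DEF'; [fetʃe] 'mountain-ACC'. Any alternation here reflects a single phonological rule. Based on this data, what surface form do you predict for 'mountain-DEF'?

[feka]

In [rɔtʃe] and [rɔka] the final segment of 'leaf' alternates: [tʃ] ~ [k].
Compare 'path', with invariant [k] in [neke] and [neka]: an analysis with underlying /k/ and a rule producing [tʃ] before the ACC suffix would wrongly predict alternation here too.
So /tʃ/ is underlying, and a rule of depalatalization — palato-alveolar /tʃ/ and /dʒ/ become [k] and [g] when no front vowel follows — gives [k].
From [fetʃe] the stem 'mountain' is /fetʃ/; when no front vowel follows this yields [feka].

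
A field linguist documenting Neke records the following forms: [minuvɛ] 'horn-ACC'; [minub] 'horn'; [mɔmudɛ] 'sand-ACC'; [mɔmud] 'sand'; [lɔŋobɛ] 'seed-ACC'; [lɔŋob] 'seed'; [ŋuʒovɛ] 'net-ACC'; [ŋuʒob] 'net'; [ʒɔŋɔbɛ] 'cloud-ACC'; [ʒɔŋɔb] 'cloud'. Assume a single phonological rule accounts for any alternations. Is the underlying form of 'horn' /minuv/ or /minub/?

'horn' shows [v] ~ [b] at the end of the stem ([minuvɛ] vs [minub]).
The stem 'seed' ([lɔŋobɛ], [lɔŋob]) shows [b] unchanged in both environments, so [b] cannot be basic with [v] derived before the ACC suffix.
The alternation reflects word-final hardening: voiced fricatives become stops word-finally. /v/ is underlying.

/minuv/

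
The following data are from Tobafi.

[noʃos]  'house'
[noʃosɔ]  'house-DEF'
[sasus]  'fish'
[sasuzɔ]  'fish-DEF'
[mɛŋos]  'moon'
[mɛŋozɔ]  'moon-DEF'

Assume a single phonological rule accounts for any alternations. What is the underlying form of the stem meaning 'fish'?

In [sasus] and [sasuzɔ] the final segment of 'fish' alternates: [s] ~ [z].
The stem 'house' ([noʃos], [noʃosɔ]) shows [s] unchanged in both environments, so [s] cannot be basic with [z] derived before the DEF suffix.
The underlying segment must be /z/; voiced obstruents become voiceless word-finally, yielding [s] there.
The underlying form of 'fish' is therefore /sasuz/.

/sasuz/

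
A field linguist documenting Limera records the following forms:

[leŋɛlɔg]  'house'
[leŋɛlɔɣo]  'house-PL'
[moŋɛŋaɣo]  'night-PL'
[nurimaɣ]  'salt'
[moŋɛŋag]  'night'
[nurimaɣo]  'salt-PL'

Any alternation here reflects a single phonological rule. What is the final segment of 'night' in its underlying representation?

In [moŋɛŋaɣo] and [moŋɛŋag] the final segment of 'night' alternates: [ɣ] ~ [g].
If /ɣ/ were underlying and a rule turned it into [g] in isolation, 'salt' would also alternate; but it has [ɣ] in both [nurimaɣo] and [nurimaɣ].
The alternation reflects intervocalic spirantization: voiced stops become fricatives between vowels. /g/ is underlying.

/g/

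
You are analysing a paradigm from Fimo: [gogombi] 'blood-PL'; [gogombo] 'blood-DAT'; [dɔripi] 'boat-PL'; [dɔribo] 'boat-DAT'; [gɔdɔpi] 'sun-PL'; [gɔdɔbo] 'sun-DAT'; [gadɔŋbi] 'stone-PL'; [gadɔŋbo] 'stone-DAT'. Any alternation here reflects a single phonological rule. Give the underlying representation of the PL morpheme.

The PL morpheme has two allomorphs, [-bi] and [-pi].
The DAT suffix, which begins with [b], is invariant after every stem; so [b] is not altered by any rule here.
The PL suffix is therefore /-pi/ underlyingly, with post-nasal voicing: voiceless stops become voiced after a nasal.

/-pi/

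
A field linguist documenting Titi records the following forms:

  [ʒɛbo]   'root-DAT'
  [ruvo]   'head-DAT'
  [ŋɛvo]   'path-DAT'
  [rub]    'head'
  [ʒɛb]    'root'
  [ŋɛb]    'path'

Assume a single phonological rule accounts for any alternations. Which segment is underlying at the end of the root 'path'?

In [ŋɛb] and [ŋɛvo] the final segment of 'path' alternates: [b] ~ [v].
If /b/ were underlying and a rule turned it into [v] before the DAT suffix, 'root' would also alternate; but it has [b] in both [ʒɛb] and [ʒɛbo].
The alternation reflects word-final hardening: voiced fricatives become stops word-finally. /v/ is underlying.

/v/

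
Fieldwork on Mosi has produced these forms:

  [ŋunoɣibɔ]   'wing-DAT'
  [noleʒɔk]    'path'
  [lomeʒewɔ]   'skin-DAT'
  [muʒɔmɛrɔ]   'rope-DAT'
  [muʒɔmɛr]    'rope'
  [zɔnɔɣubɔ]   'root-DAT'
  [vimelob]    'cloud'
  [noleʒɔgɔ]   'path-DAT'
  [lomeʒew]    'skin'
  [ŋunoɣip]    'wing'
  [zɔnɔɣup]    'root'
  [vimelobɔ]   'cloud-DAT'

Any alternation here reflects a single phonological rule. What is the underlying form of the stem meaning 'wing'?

/ŋunoɣip/

The root 'wing' surfaces as [ŋunoɣip] and [ŋunoɣibɔ], with a stem-final [p] ~ [b] alternation.
If /b/ were underlying and a rule turned it into [p] in isolation, 'cloud' would also alternate; but it has [b] in both [vimelob] and [vimelobɔ].
So /p/ is underlying, and a rule of intervocalic voicing — voiceless stops become voiced between vowels — gives [b].
Hence 'wing' is /ŋunoɣip/ underlyingly.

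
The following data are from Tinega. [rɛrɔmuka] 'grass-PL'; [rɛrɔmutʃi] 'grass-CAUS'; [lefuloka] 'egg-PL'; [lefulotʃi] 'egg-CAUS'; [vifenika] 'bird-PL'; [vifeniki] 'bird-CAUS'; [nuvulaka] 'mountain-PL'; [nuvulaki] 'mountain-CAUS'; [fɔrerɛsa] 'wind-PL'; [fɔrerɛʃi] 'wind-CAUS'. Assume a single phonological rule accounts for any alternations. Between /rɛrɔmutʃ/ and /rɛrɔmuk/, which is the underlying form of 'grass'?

The stem for 'grass' ends in [k] in [rɛrɔmuka] but [tʃ] in [rɛrɔmutʃi].
Compare 'mountain', with invariant [k] in [nuvulaka] and [nuvulaki]: an analysis with underlying /k/ and a rule producing [tʃ] before the CAUS suffix would wrongly predict alternation here too.
Therefore /tʃ/ is basic and [k] is derived by depalatalization (palato-alveolar /tʃ/ and /ʃ/ become [k] and [s] when no front vowel follows).

/rɛrɔmutʃ/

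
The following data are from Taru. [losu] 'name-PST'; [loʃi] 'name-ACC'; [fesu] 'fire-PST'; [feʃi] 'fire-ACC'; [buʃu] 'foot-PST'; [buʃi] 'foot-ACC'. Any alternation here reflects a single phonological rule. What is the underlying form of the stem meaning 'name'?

/los/

In [losu] and [loʃi] the final segment of 'name' alternates: [s] ~ [ʃ].
The stem 'foot' ([buʃu], [buʃi]) shows [ʃ] unchanged in both environments, so [ʃ] cannot be basic with [s] derived before the PST suffix.
The alternation reflects palatalization before a front vowel: /s/ becomes palato-alveolar [ʃ] before a front vowel. /s/ is underlying.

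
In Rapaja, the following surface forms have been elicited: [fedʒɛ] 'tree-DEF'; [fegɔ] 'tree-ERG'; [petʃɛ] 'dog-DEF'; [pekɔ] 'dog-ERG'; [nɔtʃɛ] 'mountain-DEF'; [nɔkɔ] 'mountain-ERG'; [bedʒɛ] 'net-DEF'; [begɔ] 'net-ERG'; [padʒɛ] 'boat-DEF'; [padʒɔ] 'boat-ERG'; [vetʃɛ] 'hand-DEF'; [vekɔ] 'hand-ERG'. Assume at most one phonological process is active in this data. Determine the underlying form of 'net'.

The root 'net' surfaces as [bedʒɛ] and [begɔ], with a stem-final [dʒ] ~ [g] alternation.
If /dʒ/ were underlying and a rule turned it into [g] before the ERG suffix, 'boat' would also alternate; but it has [dʒ] in both [padʒɛ] and [padʒɔ].
The alternation reflects palatalization before a front vowel: /k/ and /g/ become palato-alveolar [tʃ] and [dʒ] before a front vowel. /g/ is underlying.
The underlying form of 'net' is therefore /beg/.

/beg/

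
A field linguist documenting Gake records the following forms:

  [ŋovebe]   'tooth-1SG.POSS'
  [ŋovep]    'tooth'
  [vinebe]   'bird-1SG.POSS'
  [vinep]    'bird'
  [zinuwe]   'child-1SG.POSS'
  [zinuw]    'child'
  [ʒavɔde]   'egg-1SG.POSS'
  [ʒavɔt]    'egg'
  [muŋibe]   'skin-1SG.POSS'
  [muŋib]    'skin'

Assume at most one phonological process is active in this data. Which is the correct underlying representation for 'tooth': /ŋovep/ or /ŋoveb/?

/ŋovep/

In [ŋovebe] and [ŋovep] the final segment of 'tooth' alternates: [b] ~ [p].
If /b/ were underlying and a rule turned it into [p] in isolation, 'skin' would also alternate; but it has [b] in both [muŋibe] and [muŋib].
So /p/ is underlying, and a rule of intervocalic voicing — voiceless stops become voiced between vowels — gives [b].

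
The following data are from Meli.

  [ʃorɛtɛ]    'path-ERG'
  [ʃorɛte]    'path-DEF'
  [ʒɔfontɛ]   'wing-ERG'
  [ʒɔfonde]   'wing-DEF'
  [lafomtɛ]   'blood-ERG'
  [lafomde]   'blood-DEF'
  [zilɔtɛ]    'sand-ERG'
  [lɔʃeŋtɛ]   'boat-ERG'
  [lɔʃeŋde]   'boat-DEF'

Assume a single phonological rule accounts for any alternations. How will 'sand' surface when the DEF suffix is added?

The DEF morpheme has two allomorphs, [-de] and [-te].
By contrast the ERG suffix keeps its initial [t] throughout — that segment must be underlying.
The DEF suffix is therefore /-de/ underlyingly, with post-vocalic devoicing: voiced stops become voiceless after a vowel.
After 'sand', which ends in a vowel, the suffix surfaces as [-te], giving [zilɔte].

[zilɔte]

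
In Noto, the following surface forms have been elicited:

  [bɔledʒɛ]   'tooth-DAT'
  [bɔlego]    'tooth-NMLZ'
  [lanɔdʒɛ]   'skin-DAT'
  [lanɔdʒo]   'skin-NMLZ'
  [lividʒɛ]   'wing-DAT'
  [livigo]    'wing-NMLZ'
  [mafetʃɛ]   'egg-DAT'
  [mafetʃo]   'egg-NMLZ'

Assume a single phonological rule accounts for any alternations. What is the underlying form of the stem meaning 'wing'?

The root 'wing' surfaces as [lividʒɛ] and [livigo], with a stem-final [dʒ] ~ [g] alternation.
Compare 'skin', with invariant [dʒ] in [lanɔdʒɛ] and [lanɔdʒo]: an analysis with underlying /dʒ/ and a rule producing [g] before the NMLZ suffix would wrongly predict alternation here too.
So /g/ is underlying, and a rule of palatalization before a front vowel — /g/ becomes palato-alveolar [dʒ] before a front vowel — gives [dʒ].

/livig/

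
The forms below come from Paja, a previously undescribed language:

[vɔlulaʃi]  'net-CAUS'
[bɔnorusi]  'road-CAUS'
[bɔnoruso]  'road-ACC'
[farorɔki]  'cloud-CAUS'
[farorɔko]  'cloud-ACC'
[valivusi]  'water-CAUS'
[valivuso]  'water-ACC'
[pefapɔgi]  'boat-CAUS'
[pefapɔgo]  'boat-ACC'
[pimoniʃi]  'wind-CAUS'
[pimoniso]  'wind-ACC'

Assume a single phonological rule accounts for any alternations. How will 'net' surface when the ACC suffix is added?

The root 'wind' surfaces as [pimoniʃi] and [pimoniso], with a stem-final [ʃ] ~ [s] alternation.
If /s/ were underlying and a rule turned it into [ʃ] before the CAUS suffix, 'water' would also alternate; but it has [s] in both [valivusi] and [valivuso].
The alternation reflects depalatalization: palato-alveolar /ʃ/ becomes [s] when no front vowel follows. /ʃ/ is underlying.
The one attested form of 'net', [vɔlulaʃi], shows underlying /vɔlulaʃ/. Applying the same rule when no front vowel follows gives [vɔlulaso].

[vɔlulaso]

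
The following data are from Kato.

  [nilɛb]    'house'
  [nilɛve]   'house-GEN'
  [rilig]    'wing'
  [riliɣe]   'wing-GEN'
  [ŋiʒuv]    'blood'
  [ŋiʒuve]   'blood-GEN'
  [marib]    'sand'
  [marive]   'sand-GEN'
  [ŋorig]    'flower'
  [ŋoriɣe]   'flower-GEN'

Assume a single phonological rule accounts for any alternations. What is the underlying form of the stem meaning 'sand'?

/marib/

The stem for 'sand' ends in [b] in [marib] but [v] in [marive].
But 'blood' keeps [v] in both environments ([ŋiʒuv], [ŋiʒuve]), so there is no rule changing /v/ to [b] in isolation.
Therefore /b/ is basic and [v] is derived by intervocalic spirantization (voiced stops become fricatives between vowels).
The underlying form of 'sand' is therefore /marib/.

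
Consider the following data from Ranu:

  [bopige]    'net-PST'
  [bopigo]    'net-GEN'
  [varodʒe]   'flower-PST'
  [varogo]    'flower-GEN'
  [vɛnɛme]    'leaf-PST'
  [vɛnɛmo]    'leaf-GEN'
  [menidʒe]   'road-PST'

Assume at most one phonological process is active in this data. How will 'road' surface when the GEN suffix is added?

In [varodʒe] and [varogo] the final segment of 'flower' alternates: [dʒ] ~ [g].
The stem 'net' ([bopige], [bopigo]) shows [g] unchanged in both environments, so [g] cannot be basic with [dʒ] derived before the PST suffix.
So /dʒ/ is underlying, and a rule of depalatalization — palato-alveolar /dʒ/ becomes [g] when no front vowel follows — gives [g].
From [menidʒe] the stem 'road' is /menidʒ/; when no front vowel follows this yields [menigo].

[menigo]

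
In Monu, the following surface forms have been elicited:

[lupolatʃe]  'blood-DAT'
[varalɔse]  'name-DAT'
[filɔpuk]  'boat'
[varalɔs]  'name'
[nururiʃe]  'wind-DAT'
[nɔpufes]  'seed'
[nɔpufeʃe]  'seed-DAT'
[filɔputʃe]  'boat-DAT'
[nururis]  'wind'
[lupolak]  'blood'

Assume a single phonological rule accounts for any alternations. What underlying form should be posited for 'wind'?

/nururiʃ/

The root 'wind' surfaces as [nururis] and [nururiʃe], with a stem-final [s] ~ [ʃ] alternation.
The stem 'name' ([varalɔs], [varalɔse]) shows [s] unchanged in both environments, so [s] cannot be basic with [ʃ] derived before the DAT suffix.
The underlying segment must be /ʃ/; palato-alveolar /tʃ/ and /ʃ/ become [k] and [s] when no front vowel follows, yielding [s] there.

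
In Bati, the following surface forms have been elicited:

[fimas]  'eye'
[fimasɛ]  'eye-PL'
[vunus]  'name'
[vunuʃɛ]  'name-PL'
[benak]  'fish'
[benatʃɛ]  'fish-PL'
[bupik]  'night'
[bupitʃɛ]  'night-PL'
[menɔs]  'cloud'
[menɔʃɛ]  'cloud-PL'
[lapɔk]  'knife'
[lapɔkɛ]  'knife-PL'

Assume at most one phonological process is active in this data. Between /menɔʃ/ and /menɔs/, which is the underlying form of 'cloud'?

/menɔʃ/

The stem for 'cloud' ends in [s] in [menɔs] but [ʃ] in [menɔʃɛ].
Compare 'eye', with invariant [s] in [fimas] and [fimasɛ]: an analysis with underlying /s/ and a rule producing [ʃ] before the PL suffix would wrongly predict alternation here too.
The underlying segment must be /ʃ/; palato-alveolar /tʃ/ and /ʃ/ become [k] and [s] when no front vowel follows, yielding [s] there.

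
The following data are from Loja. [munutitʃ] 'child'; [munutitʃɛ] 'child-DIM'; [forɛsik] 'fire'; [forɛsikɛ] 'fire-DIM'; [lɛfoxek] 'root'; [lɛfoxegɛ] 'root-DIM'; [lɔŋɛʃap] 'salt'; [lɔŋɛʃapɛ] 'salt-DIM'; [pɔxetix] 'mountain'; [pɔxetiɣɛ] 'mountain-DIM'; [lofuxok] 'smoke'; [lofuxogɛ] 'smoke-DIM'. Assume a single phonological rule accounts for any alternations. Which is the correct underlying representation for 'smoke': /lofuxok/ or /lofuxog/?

The root 'smoke' surfaces as [lofuxok] and [lofuxogɛ], with a stem-final [k] ~ [g] alternation.
But 'fire' keeps [k] in both environments ([forɛsik], [forɛsikɛ]), so there is no rule changing /k/ to [g] before the DIM suffix.
The underlying segment must be /g/; voiced obstruents become voiceless word-finally, yielding [k] there.

/lofuxog/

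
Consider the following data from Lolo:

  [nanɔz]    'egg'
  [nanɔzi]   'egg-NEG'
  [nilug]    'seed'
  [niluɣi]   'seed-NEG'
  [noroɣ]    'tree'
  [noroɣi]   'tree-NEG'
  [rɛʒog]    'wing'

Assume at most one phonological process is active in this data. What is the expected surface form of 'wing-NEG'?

[rɛʒoɣi]

'seed' shows [g] ~ [ɣ] at the end of the stem ([nilug] vs [niluɣi]).
But 'tree' keeps [ɣ] in both environments ([noroɣ], [noroɣi]), so there is no rule changing /ɣ/ to [g] in isolation.
The underlying segment must be /g/; voiced stops become fricatives between vowels, yielding [ɣ] there.
The one attested form of 'wing', [rɛʒog], shows underlying /rɛʒog/. Applying the same rule between vowels gives [rɛʒoɣi].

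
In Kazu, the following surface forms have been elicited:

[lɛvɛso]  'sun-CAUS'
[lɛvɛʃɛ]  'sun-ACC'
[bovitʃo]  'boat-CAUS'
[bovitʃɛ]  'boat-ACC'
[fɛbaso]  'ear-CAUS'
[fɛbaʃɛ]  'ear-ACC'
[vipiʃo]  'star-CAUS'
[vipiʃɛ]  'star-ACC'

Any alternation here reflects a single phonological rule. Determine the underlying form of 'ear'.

/fɛbas/

The root 'ear' surfaces as [fɛbaso] and [fɛbaʃɛ], with a stem-final [s] ~ [ʃ] alternation.
Compare 'star', with invariant [ʃ] in [vipiʃo] and [vipiʃɛ]: an analysis with underlying /ʃ/ and a rule producing [s] before the CAUS suffix would wrongly predict alternation here too.
So /s/ is underlying, and a rule of palatalization before a front vowel — /s/ becomes palato-alveolar [ʃ] before a front vowel — gives [ʃ].
So 'ear' = /fɛbas/.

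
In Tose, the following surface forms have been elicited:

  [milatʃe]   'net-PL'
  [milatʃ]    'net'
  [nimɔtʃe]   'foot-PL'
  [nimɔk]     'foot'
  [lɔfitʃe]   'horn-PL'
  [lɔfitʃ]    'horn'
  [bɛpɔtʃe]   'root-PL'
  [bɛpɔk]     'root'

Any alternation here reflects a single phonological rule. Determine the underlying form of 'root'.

In [bɛpɔtʃe] and [bɛpɔk] the final segment of 'root' alternates: [tʃ] ~ [k].
The stem 'horn' ([lɔfitʃe], [lɔfitʃ]) shows [tʃ] unchanged in both environments, so [tʃ] cannot be basic with [k] derived in isolation.
Therefore /k/ is basic and [tʃ] is derived by palatalization before a front vowel (/k/ becomes palato-alveolar [tʃ] before a front vowel).
So 'root' = /bɛpɔk/.

/bɛpɔk/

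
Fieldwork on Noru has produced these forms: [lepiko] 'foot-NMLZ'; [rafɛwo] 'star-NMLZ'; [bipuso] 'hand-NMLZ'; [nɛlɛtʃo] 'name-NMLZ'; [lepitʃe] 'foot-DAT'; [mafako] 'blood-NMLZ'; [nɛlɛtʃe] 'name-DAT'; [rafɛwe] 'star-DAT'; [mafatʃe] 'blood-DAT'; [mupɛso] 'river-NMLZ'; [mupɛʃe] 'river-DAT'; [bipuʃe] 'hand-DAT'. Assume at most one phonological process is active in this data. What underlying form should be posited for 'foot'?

/lepik/

The stem for 'foot' ends in [tʃ] in [lepitʃe] but [k] in [lepiko].
Compare 'name', with invariant [tʃ] in [nɛlɛtʃe] and [nɛlɛtʃo]: an analysis with underlying /tʃ/ and a rule producing [k] before the NMLZ suffix would wrongly predict alternation here too.
Therefore /k/ is basic and [tʃ] is derived by palatalization before a front vowel (/k/ and /s/ become palato-alveolar [tʃ] and [ʃ] before a front vowel).
So 'foot' = /lepik/.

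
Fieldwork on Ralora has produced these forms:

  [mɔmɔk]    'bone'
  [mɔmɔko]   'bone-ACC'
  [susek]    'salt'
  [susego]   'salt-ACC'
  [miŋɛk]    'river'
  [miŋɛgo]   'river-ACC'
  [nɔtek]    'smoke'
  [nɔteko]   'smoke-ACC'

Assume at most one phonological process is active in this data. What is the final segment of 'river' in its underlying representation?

'river' shows [k] ~ [g] at the end of the stem ([miŋɛk] vs [miŋɛgo]).
Compare 'bone', with invariant [k] in [mɔmɔk] and [mɔmɔko]: an analysis with underlying /k/ and a rule producing [g] before the ACC suffix would wrongly predict alternation here too.
So /g/ is underlying, and a rule of word-final obstruent devoicing — voiced obstruents become voiceless word-finally — gives [k].

/g/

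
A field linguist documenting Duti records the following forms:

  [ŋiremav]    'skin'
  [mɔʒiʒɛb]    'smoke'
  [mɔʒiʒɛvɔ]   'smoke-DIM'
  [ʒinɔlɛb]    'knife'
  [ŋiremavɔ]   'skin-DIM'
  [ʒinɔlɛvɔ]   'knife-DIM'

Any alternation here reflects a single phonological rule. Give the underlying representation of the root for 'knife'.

The root 'knife' surfaces as [ʒinɔlɛb] and [ʒinɔlɛvɔ], with a stem-final [b] ~ [v] alternation.
But 'skin' keeps [v] in both environments ([ŋiremav], [ŋiremavɔ]), so there is no rule changing /v/ to [b] in isolation.
The alternation reflects intervocalic spirantization: voiced stops become fricatives between vowels. /b/ is underlying.

/ʒinɔlɛb/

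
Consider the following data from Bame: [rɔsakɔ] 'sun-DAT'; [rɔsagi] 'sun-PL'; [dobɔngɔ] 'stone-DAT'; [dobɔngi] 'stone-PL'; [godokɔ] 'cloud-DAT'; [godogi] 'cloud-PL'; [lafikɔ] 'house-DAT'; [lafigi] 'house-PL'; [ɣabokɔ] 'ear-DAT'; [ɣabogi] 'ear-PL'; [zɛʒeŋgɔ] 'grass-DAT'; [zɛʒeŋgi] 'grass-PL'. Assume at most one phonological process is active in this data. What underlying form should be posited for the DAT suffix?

The DAT suffix surfaces as [-gɔ] and [-kɔ], depending on the final segment of the stem.
The PL suffix, which begins with [g], is invariant after every stem; so [g] is not altered by any rule here.
The DAT suffix is therefore /-kɔ/ underlyingly, with post-nasal voicing: voiceless stops become voiced after a nasal.

/-kɔ/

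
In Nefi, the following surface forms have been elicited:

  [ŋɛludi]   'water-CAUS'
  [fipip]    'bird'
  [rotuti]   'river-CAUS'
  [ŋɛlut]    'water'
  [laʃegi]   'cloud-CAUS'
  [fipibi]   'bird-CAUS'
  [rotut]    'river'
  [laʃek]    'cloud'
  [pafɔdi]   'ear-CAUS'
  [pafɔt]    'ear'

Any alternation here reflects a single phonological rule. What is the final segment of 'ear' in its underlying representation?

/d/

The root 'ear' surfaces as [pafɔt] and [pafɔdi], with a stem-final [t] ~ [d] alternation.
But 'river' keeps [t] in both environments ([rotut], [rotuti]), so there is no rule changing /t/ to [d] before the CAUS suffix.
The alternation reflects word-final obstruent devoicing: voiced obstruents become voiceless word-finally. /d/ is underlying.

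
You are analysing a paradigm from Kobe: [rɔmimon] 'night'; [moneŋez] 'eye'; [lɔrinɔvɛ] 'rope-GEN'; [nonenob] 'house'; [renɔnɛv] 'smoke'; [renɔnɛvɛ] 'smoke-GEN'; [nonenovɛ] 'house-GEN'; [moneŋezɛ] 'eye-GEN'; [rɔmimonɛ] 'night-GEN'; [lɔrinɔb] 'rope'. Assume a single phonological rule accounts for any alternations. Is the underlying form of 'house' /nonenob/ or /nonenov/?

'house' shows [b] ~ [v] at the end of the stem ([nonenob] vs [nonenovɛ]).
But 'smoke' keeps [v] in both environments ([renɔnɛv], [renɔnɛvɛ]), so there is no rule changing /v/ to [b] in isolation.
Therefore /b/ is basic and [v] is derived by intervocalic spirantization (voiced stops become fricatives between vowels).

/nonenob/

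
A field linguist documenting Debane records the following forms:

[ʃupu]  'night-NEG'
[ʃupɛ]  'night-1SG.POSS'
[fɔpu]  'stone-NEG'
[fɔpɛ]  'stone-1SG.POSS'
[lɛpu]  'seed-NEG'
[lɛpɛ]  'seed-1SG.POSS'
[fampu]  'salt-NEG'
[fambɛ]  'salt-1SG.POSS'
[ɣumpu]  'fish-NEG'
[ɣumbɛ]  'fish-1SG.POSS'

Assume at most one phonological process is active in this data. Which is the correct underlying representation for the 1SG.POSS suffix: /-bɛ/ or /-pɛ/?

The 1SG.POSS suffix surfaces as [-bɛ] and [-pɛ], depending on the final segment of the stem.
By contrast the NEG suffix keeps its initial [p] throughout — that segment must be underlying.
The 1SG.POSS suffix is therefore /-bɛ/ underlyingly, with post-vocalic devoicing: voiced stops become voiceless after a vowel.

/-bɛ/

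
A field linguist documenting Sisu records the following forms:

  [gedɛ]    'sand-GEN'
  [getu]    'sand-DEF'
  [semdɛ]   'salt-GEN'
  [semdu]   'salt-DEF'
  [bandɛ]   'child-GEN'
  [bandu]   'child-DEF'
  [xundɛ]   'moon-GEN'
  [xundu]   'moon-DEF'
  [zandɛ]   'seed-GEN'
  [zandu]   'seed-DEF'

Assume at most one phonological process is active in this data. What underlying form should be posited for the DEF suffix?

/-tu/

The DEF suffix surfaces as [-du] and [-tu], depending on the final segment of the stem.
By contrast the GEN suffix keeps its initial [d] throughout — that segment must be underlying.
So the underlying form is /-tu/, and voiceless stops become voiced after a nasal.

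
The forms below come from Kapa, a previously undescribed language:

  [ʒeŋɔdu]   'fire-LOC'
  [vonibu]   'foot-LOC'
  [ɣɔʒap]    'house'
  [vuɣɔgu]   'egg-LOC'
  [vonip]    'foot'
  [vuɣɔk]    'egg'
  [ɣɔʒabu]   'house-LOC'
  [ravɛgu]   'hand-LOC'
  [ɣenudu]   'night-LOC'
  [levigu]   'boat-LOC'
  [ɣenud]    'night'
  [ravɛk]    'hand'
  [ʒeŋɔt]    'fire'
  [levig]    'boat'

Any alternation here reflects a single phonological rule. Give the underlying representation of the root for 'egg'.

/vuɣɔk/

The stem for 'egg' ends in [g] in [vuɣɔgu] but [k] in [vuɣɔk].
Compare 'boat', with invariant [g] in [levigu] and [levig]: an analysis with underlying /g/ and a rule producing [k] in isolation would wrongly predict alternation here too.
Therefore /k/ is basic and [g] is derived by intervocalic voicing (voiceless stops become voiced between vowels).
Hence 'egg' is /vuɣɔk/ underlyingly.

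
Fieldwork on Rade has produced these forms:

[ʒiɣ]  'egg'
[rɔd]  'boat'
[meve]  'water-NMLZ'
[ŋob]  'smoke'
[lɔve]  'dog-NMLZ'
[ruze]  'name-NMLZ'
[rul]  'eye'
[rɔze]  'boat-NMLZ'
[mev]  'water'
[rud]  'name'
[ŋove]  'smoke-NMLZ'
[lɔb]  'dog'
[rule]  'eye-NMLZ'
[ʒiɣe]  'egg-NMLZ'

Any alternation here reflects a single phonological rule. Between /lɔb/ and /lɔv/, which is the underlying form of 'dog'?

/lɔb/

In [lɔb] and [lɔve] the final segment of 'dog' alternates: [b] ~ [v].
Compare 'water', with invariant [v] in [mev] and [meve]: an analysis with underlying /v/ and a rule producing [b] in isolation would wrongly predict alternation here too.
Therefore /b/ is basic and [v] is derived by intervocalic spirantization (voiced stops become fricatives between vowels).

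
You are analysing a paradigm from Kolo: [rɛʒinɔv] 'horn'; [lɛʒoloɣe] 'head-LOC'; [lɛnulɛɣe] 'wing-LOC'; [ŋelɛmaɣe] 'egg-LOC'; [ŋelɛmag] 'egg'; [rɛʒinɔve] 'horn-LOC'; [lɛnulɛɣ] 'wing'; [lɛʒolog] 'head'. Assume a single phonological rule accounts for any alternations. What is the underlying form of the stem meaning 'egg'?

'egg' shows [ɣ] ~ [g] at the end of the stem ([ŋelɛmaɣe] vs [ŋelɛmag]).
If /ɣ/ were underlying and a rule turned it into [g] in isolation, 'wing' would also alternate; but it has [ɣ] in both [lɛnulɛɣe] and [lɛnulɛɣ].
So /g/ is underlying, and a rule of intervocalic spirantization — voiced stops become fricatives between vowels — gives [ɣ].

/ŋelɛmag/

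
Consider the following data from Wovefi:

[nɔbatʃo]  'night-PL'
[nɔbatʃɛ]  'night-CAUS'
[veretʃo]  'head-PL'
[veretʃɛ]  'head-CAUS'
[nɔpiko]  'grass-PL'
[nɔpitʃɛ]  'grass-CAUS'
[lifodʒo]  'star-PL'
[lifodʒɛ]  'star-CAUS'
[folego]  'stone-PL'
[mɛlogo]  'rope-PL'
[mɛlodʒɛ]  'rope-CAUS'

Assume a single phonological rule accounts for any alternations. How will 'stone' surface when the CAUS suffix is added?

The stem for 'rope' ends in [g] in [mɛlogo] but [dʒ] in [mɛlodʒɛ].
But 'star' keeps [dʒ] in both environments ([lifodʒo], [lifodʒɛ]), so there is no rule changing /dʒ/ to [g] before the PL suffix.
The underlying segment must be /g/; /k/ and /g/ become palato-alveolar [tʃ] and [dʒ] before a front vowel, yielding [dʒ] there.
The one attested form of 'stone', [folego], shows underlying /foleg/. Applying the same rule before a front vowel gives [foledʒɛ].

[foledʒɛ]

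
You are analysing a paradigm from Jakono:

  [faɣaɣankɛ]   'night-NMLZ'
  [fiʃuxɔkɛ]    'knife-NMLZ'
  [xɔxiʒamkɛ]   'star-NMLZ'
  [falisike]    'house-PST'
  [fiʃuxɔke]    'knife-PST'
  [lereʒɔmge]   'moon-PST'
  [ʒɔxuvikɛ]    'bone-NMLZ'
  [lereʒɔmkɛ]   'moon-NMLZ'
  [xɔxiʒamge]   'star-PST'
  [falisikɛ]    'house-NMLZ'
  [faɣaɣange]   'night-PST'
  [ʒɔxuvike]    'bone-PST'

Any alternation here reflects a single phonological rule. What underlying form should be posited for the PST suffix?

The PST suffix surfaces as [-ge] and [-ke], depending on the final segment of the stem.
By contrast the NMLZ suffix keeps its initial [k] throughout — that segment must be underlying.
The PST suffix is therefore /-ge/ underlyingly, with post-vocalic devoicing: voiced stops become voiceless after a vowel.

/-ge/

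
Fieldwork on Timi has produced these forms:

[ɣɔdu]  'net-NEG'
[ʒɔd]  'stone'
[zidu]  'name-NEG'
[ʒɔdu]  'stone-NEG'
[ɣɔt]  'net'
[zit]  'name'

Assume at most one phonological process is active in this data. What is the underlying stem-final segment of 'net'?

/t/

In [ɣɔdu] and [ɣɔt] the final segment of 'net' alternates: [d] ~ [t].
But 'stone' keeps [d] in both environments ([ʒɔdu], [ʒɔd]), so there is no rule changing /d/ to [t] in isolation.
So /t/ is underlying, and a rule of intervocalic voicing — voiceless stops become voiced between vowels — gives [d].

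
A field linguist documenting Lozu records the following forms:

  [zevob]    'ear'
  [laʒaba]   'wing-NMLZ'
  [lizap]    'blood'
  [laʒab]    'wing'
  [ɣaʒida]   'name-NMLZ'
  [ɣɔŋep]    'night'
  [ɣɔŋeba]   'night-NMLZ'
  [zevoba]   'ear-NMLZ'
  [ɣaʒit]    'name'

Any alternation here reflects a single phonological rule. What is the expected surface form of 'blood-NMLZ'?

'night' shows [b] ~ [p] at the end of the stem ([ɣɔŋeba] vs [ɣɔŋep]).
The stem 'wing' ([laʒaba], [laʒab]) shows [b] unchanged in both environments, so [b] cannot be basic with [p] derived in isolation.
Therefore /p/ is basic and [b] is derived by intervocalic voicing (voiceless stops become voiced between vowels).
From [lizap] the stem 'blood' is /lizap/; between vowels this yields [lizaba].

[lizaba]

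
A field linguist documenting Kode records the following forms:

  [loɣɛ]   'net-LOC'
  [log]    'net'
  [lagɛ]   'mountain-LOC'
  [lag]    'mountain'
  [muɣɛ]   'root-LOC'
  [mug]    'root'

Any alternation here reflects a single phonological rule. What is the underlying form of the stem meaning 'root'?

/muɣ/

In [muɣɛ] and [mug] the final segment of 'root' alternates: [ɣ] ~ [g].
Compare 'mountain', with invariant [g] in [lagɛ] and [lag]: an analysis with underlying /g/ and a rule producing [ɣ] before the LOC suffix would wrongly predict alternation here too.
The alternation reflects word-final hardening: voiced fricatives become stops word-finally. /ɣ/ is underlying.
The underlying form of 'root' is therefore /muɣ/.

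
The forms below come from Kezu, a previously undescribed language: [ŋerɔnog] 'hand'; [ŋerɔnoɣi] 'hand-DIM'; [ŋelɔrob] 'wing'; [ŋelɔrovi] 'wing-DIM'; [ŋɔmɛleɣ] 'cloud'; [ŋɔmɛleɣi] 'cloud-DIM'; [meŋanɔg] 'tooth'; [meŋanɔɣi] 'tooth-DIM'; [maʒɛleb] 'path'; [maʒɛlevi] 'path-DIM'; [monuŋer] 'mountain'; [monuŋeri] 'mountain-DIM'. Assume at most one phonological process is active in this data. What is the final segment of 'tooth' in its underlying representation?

The root 'tooth' surfaces as [meŋanɔg] and [meŋanɔɣi], with a stem-final [g] ~ [ɣ] alternation.
But 'cloud' keeps [ɣ] in both environments ([ŋɔmɛleɣ], [ŋɔmɛleɣi]), so there is no rule changing /ɣ/ to [g] in isolation.
The alternation reflects intervocalic spirantization: voiced stops become fricatives between vowels. /g/ is underlying.

/g/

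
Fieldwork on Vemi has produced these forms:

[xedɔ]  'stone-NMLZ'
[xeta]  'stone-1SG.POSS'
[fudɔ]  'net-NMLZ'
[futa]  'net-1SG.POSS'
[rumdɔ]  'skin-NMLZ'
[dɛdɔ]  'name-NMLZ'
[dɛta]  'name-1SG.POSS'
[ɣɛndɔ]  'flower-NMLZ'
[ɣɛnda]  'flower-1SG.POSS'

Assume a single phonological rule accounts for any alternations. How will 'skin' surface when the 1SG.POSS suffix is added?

[rumda]

The 1SG.POSS suffix surfaces as [-da] and [-ta], depending on the final segment of the stem.
The NMLZ suffix, which begins with [d], is invariant after every stem; so [d] is not altered by any rule here.
The 1SG.POSS suffix is therefore /-ta/ underlyingly, with post-nasal voicing: voiceless stops become voiced after a nasal.
After 'skin', which ends in a nasal, the suffix surfaces as [-da], giving [rumda].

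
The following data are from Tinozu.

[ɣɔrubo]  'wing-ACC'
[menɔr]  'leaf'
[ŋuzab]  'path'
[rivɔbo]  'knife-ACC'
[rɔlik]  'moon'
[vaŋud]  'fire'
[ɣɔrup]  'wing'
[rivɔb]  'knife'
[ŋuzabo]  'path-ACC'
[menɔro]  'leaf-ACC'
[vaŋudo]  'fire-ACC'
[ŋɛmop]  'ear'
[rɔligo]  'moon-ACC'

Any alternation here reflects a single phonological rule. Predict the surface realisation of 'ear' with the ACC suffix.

[ŋɛmobo]

In [ɣɔrubo] and [ɣɔrup] the final segment of 'wing' alternates: [b] ~ [p].
Compare 'knife', with invariant [b] in [rivɔbo] and [rivɔb]: an analysis with underlying /b/ and a rule producing [p] in isolation would wrongly predict alternation here too.
The underlying segment must be /p/; voiceless stops become voiced between vowels, yielding [b] there.
From [ŋɛmop] the stem 'ear' is /ŋɛmop/; between vowels this yields [ŋɛmobo].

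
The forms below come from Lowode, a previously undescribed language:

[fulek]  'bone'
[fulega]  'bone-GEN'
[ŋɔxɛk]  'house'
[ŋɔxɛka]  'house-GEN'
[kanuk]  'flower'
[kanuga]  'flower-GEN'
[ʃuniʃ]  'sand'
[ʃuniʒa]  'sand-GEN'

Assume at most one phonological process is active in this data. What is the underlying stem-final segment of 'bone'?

'bone' shows [k] ~ [g] at the end of the stem ([fulek] vs [fulega]).
But 'house' keeps [k] in both environments ([ŋɔxɛk], [ŋɔxɛka]), so there is no rule changing /k/ to [g] before the GEN suffix.
So /g/ is underlying, and a rule of word-final obstruent devoicing — voiced obstruents become voiceless word-finally — gives [k].

/g/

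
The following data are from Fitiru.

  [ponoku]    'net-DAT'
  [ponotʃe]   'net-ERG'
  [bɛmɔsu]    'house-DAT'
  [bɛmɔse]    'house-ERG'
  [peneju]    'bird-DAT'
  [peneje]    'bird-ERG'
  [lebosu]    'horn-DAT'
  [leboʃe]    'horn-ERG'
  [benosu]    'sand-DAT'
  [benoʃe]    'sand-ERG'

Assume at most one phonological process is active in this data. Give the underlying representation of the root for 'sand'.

/benoʃ/

In [benosu] and [benoʃe] the final segment of 'sand' alternates: [s] ~ [ʃ].
But 'house' keeps [s] in both environments ([bɛmɔsu], [bɛmɔse]), so there is no rule changing /s/ to [ʃ] before the ERG suffix.
Therefore /ʃ/ is basic and [s] is derived by depalatalization (palato-alveolar /tʃ/ and /ʃ/ become [k] and [s] when no front vowel follows).
So 'sand' = /benoʃ/.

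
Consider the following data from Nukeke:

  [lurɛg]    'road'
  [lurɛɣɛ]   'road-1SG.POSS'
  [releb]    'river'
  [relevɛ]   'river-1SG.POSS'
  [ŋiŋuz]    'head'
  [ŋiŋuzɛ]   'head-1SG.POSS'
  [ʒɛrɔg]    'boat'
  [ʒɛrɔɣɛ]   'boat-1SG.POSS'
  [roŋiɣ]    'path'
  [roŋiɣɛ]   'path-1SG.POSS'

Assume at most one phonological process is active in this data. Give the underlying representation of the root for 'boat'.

/ʒɛrɔg/

The stem for 'boat' ends in [g] in [ʒɛrɔg] but [ɣ] in [ʒɛrɔɣɛ].
The stem 'path' ([roŋiɣ], [roŋiɣɛ]) shows [ɣ] unchanged in both environments, so [ɣ] cannot be basic with [g] derived in isolation.
The alternation reflects intervocalic spirantization: voiced stops become fricatives between vowels. /g/ is underlying.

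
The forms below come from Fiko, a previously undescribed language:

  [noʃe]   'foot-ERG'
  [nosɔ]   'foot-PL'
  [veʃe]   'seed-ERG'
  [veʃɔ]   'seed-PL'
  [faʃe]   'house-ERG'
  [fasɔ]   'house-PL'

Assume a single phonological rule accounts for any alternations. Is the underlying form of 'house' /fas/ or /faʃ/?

The stem for 'house' ends in [ʃ] in [faʃe] but [s] in [fasɔ].
Compare 'seed', with invariant [ʃ] in [veʃe] and [veʃɔ]: an analysis with underlying /ʃ/ and a rule producing [s] before the PL suffix would wrongly predict alternation here too.
The underlying segment must be /s/; /s/ becomes palato-alveolar [ʃ] before a front vowel, yielding [ʃ] there.

/fas/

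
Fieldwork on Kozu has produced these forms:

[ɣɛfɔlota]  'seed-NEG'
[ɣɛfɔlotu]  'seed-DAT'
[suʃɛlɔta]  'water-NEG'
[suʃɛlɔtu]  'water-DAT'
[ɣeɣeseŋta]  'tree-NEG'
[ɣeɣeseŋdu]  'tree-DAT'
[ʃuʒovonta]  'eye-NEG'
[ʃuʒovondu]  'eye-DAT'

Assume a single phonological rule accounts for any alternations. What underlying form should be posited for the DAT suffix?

The DAT morpheme has two allomorphs, [-du] and [-tu].
The NEG suffix, which begins with [t], is invariant after every stem; so [t] is not altered by any rule here.
So the underlying form is /-du/, and voiced stops become voiceless after a vowel.

/-du/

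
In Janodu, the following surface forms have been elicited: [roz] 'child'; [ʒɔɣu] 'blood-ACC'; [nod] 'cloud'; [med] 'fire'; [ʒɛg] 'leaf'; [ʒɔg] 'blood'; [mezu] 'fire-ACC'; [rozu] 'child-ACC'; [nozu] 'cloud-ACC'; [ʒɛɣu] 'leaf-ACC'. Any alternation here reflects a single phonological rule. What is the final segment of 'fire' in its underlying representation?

In [mezu] and [med] the final segment of 'fire' alternates: [z] ~ [d].
The stem 'child' ([rozu], [roz]) shows [z] unchanged in both environments, so [z] cannot be basic with [d] derived in isolation.
The alternation reflects intervocalic spirantization: voiced stops become fricatives between vowels. /d/ is underlying.

/d/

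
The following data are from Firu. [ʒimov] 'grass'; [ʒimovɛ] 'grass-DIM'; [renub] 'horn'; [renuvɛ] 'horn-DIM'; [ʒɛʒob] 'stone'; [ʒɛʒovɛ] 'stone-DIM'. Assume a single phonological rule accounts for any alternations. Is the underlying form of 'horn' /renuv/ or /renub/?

/renub/

'horn' shows [b] ~ [v] at the end of the stem ([renub] vs [renuvɛ]).
Compare 'grass', with invariant [v] in [ʒimov] and [ʒimovɛ]: an analysis with underlying /v/ and a rule producing [b] in isolation would wrongly predict alternation here too.
The alternation reflects intervocalic spirantization: voiced stops become fricatives between vowels. /b/ is underlying.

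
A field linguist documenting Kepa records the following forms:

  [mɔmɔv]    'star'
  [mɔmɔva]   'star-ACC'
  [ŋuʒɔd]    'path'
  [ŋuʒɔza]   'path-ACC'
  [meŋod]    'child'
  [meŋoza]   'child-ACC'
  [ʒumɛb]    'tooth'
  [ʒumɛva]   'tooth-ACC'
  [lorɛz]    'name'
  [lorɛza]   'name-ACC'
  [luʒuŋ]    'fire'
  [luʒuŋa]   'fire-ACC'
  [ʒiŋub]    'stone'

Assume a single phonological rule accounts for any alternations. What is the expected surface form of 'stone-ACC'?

'tooth' shows [b] ~ [v] at the end of the stem ([ʒumɛb] vs [ʒumɛva]).
If /v/ were underlying and a rule turned it into [b] in isolation, 'star' would also alternate; but it has [v] in both [mɔmɔv] and [mɔmɔva].
The underlying segment must be /b/; voiced stops become fricatives between vowels, yielding [v] there.
The one attested form of 'stone', [ʒiŋub], shows underlying /ʒiŋub/. Applying the same rule between vowels gives [ʒiŋuva].

[ʒiŋuva]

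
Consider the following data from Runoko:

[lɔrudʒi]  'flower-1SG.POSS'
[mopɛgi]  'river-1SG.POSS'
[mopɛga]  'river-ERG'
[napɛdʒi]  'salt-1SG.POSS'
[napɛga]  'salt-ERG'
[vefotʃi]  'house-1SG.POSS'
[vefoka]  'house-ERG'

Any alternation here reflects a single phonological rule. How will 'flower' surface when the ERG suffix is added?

The root 'salt' surfaces as [napɛdʒi] and [napɛga], with a stem-final [dʒ] ~ [g] alternation.
Compare 'river', with invariant [g] in [mopɛgi] and [mopɛga]: an analysis with underlying /g/ and a rule producing [dʒ] before the 1SG.POSS suffix would wrongly predict alternation here too.
The alternation reflects depalatalization: palato-alveolar /tʃ/ and /dʒ/ become [k] and [g] when no front vowel follows. /dʒ/ is underlying.
From [lɔrudʒi] the stem 'flower' is /lɔrudʒ/; when no front vowel follows this yields [lɔruga].

[lɔruga]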